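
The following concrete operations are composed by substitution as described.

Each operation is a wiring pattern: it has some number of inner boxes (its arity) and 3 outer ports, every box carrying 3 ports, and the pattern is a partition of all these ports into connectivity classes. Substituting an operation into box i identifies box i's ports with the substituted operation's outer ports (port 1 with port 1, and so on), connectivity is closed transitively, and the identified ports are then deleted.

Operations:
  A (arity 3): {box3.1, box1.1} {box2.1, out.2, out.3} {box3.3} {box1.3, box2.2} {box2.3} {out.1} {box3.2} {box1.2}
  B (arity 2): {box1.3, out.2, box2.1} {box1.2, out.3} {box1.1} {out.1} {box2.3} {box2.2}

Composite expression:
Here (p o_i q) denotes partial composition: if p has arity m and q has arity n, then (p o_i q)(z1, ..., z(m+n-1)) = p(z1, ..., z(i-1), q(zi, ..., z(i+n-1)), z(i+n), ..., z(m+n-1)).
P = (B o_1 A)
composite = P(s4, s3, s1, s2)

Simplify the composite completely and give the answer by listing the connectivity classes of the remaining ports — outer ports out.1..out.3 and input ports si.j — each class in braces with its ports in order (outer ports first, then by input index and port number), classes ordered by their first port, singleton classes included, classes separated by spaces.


{out.1} {out.2, out.3, s2.1, s3.1} {s1.1, s4.1} {s1.2} {s1.3} {s2.2} {s2.3} {s3.2, s4.3} {s3.3} {s4.2}

Two ports join when wires chain via B-identified ports.
composing A on (s4, s3, s1), with out.j its own outer ports: {out.1} {out.2, out.3, s3.1} {s1.1, s4.1} {s1.2} {s1.3} {s3.2, s4.3} {s3.3} {s4.2}
composing B on (s4, s3, s1, s2), with out.j its own outer ports: {out.1} {out.2, out.3, s2.1, s3.1} {s1.1, s4.1} {s1.2} {s1.3} {s2.2} {s2.3} {s3.2, s4.3} {s3.3} {s4.2}


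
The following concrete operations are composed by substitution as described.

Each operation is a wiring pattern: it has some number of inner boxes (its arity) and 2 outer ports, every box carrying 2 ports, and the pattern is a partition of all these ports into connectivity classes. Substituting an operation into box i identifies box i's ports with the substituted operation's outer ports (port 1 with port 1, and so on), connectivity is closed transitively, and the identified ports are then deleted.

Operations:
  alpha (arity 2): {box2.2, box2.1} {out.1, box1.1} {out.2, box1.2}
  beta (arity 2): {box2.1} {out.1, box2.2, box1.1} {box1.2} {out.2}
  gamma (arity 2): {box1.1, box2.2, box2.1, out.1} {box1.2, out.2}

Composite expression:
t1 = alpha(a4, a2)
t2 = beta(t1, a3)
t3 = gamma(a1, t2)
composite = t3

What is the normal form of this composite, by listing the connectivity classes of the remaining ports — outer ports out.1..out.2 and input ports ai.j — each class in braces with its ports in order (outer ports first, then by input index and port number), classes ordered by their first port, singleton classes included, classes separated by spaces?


Two ports join when wires chain via gamma-identified ports.
through alpha, on inputs (a4, a2): {out.1, a4.1} {out.2, a4.2} {a2.1, a2.2} (out.j = stage outer ports)
through beta, on inputs (a4, a2, a3): {out.1, a3.2, a4.1} {out.2} {a2.1, a2.2} {a3.1} {a4.2} (out.j = stage outer ports)
through gamma, on inputs (a1, a4, a2, a3): {out.1, a1.1, a3.2, a4.1} {out.2, a1.2} {a2.1, a2.2} {a3.1} {a4.2} (out.j = stage outer ports)

{out.1, a1.1, a3.2, a4.1} {out.2, a1.2} {a2.1, a2.2} {a3.1} {a4.2}


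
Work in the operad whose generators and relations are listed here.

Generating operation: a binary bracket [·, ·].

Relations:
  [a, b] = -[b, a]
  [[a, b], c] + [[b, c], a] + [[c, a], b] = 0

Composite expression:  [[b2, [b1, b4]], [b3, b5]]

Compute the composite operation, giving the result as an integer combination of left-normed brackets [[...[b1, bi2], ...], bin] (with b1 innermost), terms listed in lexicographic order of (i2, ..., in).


-[[[[b1, b4], b2], b3], b5] + [[[[b1, b4], b2], b5], b3]

Skip Jacobi rewriting: expand, keep b1-initial words, read off terms.
Composite bracket: [[b2, [b1, b4]], [b3, b5]]
Each bracket splits as ab - ba, giving 16 signed words (2^4 = 16).
Keep just the words that open with b1:
  b1b4b2b3b5 appears with sign -1, giving the term -[[[[b1, b4], b2], b3], b5]
  b1b4b2b5b3 appears with sign +1, giving the term +[[[[b1, b4], b2], b5], b3]


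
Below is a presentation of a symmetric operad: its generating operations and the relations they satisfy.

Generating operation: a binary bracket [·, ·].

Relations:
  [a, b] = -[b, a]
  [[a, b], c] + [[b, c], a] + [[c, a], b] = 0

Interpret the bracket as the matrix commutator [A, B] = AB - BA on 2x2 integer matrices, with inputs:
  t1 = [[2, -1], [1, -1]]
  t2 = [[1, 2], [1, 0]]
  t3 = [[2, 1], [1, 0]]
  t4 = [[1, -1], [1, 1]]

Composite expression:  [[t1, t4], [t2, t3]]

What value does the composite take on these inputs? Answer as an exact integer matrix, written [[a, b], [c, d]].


[[-12, 6], [-6, 12]]

[t1, t4] = [[0, -3], [-3, 0]]
[t2, t3] = [[1, -3], [1, -1]]
[[t1, t4], [t2, t3]] = [[-12, 6], [-6, 12]]


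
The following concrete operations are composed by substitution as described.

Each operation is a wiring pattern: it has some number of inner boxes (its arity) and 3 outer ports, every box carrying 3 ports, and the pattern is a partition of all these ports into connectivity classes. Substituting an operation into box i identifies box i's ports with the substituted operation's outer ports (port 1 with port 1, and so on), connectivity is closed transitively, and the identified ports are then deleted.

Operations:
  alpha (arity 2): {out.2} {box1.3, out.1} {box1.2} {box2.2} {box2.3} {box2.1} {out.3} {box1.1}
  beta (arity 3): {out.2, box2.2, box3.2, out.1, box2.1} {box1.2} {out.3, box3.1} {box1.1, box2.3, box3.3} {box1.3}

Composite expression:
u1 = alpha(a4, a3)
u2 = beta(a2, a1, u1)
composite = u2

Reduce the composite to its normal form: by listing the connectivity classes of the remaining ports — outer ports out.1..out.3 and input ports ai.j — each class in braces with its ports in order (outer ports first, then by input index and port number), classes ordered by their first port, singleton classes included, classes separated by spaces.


{out.1, out.2, a1.1, a1.2} {out.3, a4.3} {a1.3, a2.1} {a2.2} {a2.3} {a3.1} {a3.2} {a3.3} {a4.1} {a4.2}

Two ports join when wires chain via beta-identified ports.
after alpha, the pattern on (a4, a3) reads {out.1, a4.3} {out.2} {out.3} {a3.1} {a3.2} {a3.3} {a4.1} {a4.2} (out.j = its outer ports)
after beta, the pattern on (a2, a1, a4, a3) reads {out.1, out.2, a1.1, a1.2} {out.3, a4.3} {a1.3, a2.1} {a2.2} {a2.3} {a3.1} {a3.2} {a3.3} {a4.1} {a4.2} (out.j = its outer ports)


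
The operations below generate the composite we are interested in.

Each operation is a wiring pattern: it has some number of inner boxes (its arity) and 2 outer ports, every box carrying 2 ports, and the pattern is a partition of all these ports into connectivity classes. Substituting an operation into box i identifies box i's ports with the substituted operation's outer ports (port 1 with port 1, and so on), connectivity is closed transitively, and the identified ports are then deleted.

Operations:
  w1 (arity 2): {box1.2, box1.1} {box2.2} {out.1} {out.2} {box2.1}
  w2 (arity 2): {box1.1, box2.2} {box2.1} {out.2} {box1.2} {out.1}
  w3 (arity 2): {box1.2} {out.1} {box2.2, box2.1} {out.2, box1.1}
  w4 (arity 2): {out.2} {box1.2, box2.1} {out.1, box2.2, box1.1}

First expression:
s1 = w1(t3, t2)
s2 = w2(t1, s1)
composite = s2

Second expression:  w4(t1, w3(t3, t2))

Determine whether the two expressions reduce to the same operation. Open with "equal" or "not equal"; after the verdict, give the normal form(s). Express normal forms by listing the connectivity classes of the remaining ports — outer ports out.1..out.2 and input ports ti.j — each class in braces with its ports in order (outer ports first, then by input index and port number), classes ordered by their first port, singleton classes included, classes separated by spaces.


not equal; first: {out.1} {out.2} {t1.1} {t1.2} {t2.1} {t2.2} {t3.1, t3.2}; second: {out.1, t1.1, t3.1} {out.2} {t1.2} {t2.1, t2.2} {t3.2}


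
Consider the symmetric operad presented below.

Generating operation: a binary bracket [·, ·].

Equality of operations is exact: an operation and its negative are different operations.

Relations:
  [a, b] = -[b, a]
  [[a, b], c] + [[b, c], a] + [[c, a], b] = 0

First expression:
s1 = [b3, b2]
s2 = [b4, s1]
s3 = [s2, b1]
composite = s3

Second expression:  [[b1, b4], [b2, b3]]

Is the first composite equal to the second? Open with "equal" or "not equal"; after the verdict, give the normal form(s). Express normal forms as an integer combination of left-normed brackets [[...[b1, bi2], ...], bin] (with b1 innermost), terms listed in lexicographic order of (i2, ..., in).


Normal form of the first expression: -[[[b1, b2], b3], b4] + [[[b1, b3], b2], b4] + [[[b1, b4], b2], b3] - [[[b1, b4], b3], b2]
Normal form of the second expression: [[[b1, b4], b2], b3] - [[[b1, b4], b3], b2]
No match — not equal.

not equal; first: -[[[b1, b2], b3], b4] + [[[b1, b3], b2], b4] + [[[b1, b4], b2], b3] - [[[b1, b4], b3], b2]; second: [[[b1, b4], b2], b3] - [[[b1, b4], b3], b2]


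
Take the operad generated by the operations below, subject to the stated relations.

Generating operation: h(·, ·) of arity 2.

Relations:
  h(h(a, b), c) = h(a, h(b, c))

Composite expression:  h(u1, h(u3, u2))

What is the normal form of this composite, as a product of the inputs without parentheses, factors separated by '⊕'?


u1 ⊕ u3 ⊕ u2

The h-tree's shape is irrelevant; the u-reading-order decides.
h(u3, u2) collapses to u3 ⊕ u2
h(u1, h(u3, u2)) collapses to u1 ⊕ u3 ⊕ u2


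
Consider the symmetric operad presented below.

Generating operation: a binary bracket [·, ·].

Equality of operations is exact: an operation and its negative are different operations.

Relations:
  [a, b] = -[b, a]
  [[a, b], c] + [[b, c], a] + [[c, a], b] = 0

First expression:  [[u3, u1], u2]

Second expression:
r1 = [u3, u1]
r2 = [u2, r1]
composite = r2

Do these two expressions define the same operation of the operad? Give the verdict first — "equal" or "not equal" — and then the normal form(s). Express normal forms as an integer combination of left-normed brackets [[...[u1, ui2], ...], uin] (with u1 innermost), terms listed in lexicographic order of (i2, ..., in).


The first expression reduces to -[[u1, u3], u2]
The second expression reduces to [[u1, u3], u2]
Different reductions; not equal.

not equal; the first gives -[[u1, u3], u2] and the second [[u1, u3], u2]


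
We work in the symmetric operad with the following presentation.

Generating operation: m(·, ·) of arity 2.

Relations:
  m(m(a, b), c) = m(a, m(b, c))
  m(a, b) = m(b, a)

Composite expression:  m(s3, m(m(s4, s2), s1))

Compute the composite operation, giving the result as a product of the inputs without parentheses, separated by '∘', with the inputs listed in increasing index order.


s1 ∘ s2 ∘ s3 ∘ s4

With m associative and commutative, the s-input set is all that matters.
m(s4, s2) linearizes to s4 ∘ s2
m(m(s4, s2), s1) linearizes to s4 ∘ s2 ∘ s1
m(s3, m(m(s4, s2), s1)) linearizes to s3 ∘ s4 ∘ s2 ∘ s1
commutativity sorts the factors: s1 ∘ s2 ∘ s3 ∘ s4


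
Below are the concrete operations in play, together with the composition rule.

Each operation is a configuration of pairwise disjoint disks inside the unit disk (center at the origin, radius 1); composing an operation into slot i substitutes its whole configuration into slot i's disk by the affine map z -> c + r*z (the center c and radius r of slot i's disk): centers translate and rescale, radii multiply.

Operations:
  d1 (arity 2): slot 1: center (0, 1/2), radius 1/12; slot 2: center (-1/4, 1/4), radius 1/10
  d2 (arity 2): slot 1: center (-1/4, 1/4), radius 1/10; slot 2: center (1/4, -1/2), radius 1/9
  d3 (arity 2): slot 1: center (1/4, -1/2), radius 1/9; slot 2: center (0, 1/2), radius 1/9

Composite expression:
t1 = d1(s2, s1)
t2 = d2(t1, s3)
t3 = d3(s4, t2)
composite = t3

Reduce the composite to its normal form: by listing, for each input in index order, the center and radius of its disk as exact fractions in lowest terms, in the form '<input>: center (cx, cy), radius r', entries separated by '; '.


s1: center (-11/360, 191/360), radius 1/900; s2: center (-1/36, 8/15), radius 1/1080; s3: center (1/36, 4/9), radius 1/81; s4: center (1/4, -1/2), radius 1/9


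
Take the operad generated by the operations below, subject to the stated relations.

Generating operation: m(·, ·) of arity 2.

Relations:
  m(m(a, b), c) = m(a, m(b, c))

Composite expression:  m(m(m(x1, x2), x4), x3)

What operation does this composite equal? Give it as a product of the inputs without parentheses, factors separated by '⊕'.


x1 ⊕ x2 ⊕ x4 ⊕ x3

Under associativity of m, the answer is the x's in reading order.
m(x1, x2) linearizes to x1 ⊕ x2
m(m(x1, x2), x4) linearizes to x1 ⊕ x2 ⊕ x4
m(m(m(x1, x2), x4), x3) linearizes to x1 ⊕ x2 ⊕ x4 ⊕ x3


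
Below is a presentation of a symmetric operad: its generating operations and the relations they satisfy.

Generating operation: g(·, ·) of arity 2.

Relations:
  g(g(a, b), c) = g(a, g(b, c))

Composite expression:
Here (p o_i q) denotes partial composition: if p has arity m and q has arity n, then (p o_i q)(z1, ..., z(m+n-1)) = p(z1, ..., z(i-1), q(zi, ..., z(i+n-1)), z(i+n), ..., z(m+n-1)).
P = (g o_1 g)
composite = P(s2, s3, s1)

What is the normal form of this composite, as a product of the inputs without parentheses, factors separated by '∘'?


s2 ∘ s3 ∘ s1

Associativity of g dissolves the nesting; only the s-input order survives.
g(s2, s3) linearizes to s2 ∘ s3
g(g(s2, s3), s1) linearizes to s2 ∘ s3 ∘ s1


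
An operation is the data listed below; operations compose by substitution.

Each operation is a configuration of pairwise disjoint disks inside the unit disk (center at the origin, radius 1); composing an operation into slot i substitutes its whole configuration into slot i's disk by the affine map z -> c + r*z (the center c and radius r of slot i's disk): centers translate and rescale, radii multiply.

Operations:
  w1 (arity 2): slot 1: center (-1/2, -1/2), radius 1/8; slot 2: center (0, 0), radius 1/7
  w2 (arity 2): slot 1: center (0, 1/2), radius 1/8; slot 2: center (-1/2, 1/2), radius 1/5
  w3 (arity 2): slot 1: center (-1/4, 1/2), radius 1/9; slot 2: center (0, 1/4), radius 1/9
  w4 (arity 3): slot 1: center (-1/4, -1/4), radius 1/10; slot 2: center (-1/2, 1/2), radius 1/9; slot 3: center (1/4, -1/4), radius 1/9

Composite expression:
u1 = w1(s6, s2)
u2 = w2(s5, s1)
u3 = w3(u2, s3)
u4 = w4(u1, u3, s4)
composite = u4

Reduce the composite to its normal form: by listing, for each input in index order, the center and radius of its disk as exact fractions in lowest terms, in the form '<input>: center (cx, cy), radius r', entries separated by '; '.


s1: center (-173/324, 91/162), radius 1/405; s2: center (-1/4, -1/4), radius 1/70; s3: center (-1/2, 19/36), radius 1/81; s4: center (1/4, -1/4), radius 1/9; s5: center (-19/36, 91/162), radius 1/648; s6: center (-3/10, -3/10), radius 1/80

Below w4, radii multiply path by path; the s-disk centers shift.
tracing s6 down its 2-map path: center (-3/10, -3/10), radius 1/80
tracing s2 down its 2-map path: center (-1/4, -1/4), radius 1/70
tracing s5 down its 3-map path: center (-19/36, 91/162), radius 1/648
tracing s1 down its 3-map path: center (-173/324, 91/162), radius 1/405
tracing s3 down its 2-map path: center (-1/2, 19/36), radius 1/81
tracing s4 down its 1-map path: center (1/4, -1/4), radius 1/9


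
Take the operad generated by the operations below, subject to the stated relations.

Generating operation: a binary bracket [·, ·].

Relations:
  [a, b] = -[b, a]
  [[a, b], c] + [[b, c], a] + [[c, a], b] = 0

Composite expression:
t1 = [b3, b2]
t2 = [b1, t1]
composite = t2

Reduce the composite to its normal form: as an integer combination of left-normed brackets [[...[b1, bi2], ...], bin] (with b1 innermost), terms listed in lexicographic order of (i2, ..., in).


In the tensor algebra, words opening b1 carry the b1-anchored form.
Composite bracket: [b1, [b3, b2]]
Each bracket splits as ab - ba, giving 4 signed words (2^2 = 4).
Only words starting with b1 matter:
  word b1b2b3 has sign -1, contributing -[[b1, b2], b3]
  word b1b3b2 has sign +1, contributing +[[b1, b3], b2]

-[[b1, b2], b3] + [[b1, b3], b2]


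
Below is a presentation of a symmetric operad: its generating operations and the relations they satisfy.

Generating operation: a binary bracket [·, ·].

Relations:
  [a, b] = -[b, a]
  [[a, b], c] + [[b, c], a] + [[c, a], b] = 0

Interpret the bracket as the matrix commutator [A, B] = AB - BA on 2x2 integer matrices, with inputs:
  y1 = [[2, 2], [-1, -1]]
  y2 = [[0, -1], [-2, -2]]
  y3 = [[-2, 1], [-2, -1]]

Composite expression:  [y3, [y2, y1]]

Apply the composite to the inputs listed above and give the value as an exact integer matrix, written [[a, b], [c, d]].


[y2, y1] = [[5, 7], [-4, -5]]
[y3, [y2, y1]] = [[10, -17], [-24, -10]]

[[10, -17], [-24, -10]]


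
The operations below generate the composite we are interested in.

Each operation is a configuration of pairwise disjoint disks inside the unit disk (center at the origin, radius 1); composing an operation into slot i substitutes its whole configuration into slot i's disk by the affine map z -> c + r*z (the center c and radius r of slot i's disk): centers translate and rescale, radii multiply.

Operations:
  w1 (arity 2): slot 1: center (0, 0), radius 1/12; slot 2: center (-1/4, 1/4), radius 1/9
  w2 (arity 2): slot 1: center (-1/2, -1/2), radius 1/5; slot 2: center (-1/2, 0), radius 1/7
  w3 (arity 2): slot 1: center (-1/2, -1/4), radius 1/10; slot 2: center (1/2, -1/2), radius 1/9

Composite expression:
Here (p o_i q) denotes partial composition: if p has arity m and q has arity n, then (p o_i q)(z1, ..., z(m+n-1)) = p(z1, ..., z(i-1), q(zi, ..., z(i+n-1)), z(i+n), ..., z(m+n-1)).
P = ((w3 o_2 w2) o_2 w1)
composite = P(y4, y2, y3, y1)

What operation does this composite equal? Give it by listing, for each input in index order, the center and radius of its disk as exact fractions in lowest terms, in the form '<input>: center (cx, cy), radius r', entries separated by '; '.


y1: center (4/9, -1/2), radius 1/63; y2: center (4/9, -5/9), radius 1/540; y3: center (79/180, -11/20), radius 1/405; y4: center (-1/2, -1/4), radius 1/10


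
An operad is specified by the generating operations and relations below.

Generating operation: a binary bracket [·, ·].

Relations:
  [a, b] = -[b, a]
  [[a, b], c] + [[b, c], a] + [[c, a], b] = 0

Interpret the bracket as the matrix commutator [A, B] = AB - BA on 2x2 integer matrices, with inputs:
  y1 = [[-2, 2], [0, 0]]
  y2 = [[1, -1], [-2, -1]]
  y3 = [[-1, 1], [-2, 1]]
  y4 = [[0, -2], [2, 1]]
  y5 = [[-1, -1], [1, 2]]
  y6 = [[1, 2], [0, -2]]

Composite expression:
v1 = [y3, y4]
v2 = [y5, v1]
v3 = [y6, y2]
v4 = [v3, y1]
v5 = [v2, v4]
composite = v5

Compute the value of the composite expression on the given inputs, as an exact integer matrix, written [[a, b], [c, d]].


[y3, y4] = [[-2, 5], [6, 2]]
[y5, [y3, y4]] = [[-11, -19], [14, 11]]
[y6, y2] = [[-4, -7], [6, 4]]
[[y6, y2], y1] = [[-12, -30], [-12, 12]]
[[y5, [y3, y4]], [[y6, y2], y1]] = [[648, 204], [-600, -648]]

[[648, 204], [-600, -648]]


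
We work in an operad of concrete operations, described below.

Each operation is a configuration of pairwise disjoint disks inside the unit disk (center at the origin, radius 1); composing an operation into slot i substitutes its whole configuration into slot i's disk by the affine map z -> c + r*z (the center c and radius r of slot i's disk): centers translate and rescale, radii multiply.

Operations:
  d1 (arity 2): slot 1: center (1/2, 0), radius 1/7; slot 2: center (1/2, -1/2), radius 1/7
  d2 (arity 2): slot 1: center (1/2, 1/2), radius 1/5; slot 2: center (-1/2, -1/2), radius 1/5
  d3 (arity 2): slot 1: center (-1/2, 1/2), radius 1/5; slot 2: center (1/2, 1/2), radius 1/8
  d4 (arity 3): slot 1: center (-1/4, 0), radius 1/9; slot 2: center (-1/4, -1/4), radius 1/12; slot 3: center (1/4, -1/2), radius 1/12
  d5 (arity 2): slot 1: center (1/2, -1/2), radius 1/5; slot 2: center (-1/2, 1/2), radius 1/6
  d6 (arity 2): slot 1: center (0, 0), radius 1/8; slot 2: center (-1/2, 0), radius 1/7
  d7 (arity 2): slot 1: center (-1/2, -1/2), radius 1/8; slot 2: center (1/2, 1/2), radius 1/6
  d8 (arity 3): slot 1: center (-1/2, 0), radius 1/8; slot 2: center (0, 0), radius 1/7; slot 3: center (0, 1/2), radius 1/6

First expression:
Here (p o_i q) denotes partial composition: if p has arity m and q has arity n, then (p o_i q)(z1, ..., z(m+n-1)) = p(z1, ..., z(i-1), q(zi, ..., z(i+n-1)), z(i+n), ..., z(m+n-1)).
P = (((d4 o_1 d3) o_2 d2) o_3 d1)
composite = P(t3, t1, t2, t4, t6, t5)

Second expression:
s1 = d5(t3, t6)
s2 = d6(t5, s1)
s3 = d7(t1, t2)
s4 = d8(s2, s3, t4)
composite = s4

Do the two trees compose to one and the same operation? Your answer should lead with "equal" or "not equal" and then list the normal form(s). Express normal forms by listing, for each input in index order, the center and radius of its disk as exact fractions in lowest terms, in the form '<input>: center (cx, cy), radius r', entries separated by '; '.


not equal — first t1: center (-3/16, 1/16), radius 1/360; t2: center (-1/5, 7/144), radius 1/2520; t3: center (-11/36, 1/18), radius 1/45; t4: center (-1/5, 17/360), radius 1/2520; t5: center (1/4, -1/2), radius 1/12; t6: center (-1/4, -1/4), radius 1/12, second t1: center (-1/14, -1/14), radius 1/56; t2: center (1/14, 1/14), radius 1/42; t3: center (-31/56, -1/112), radius 1/280; t4: center (0, 1/2), radius 1/6; t5: center (-1/2, 0), radius 1/64; t6: center (-4/7, 1/112), radius 1/336

Normal form of the first expression: t1: center (-3/16, 1/16), radius 1/360; t2: center (-1/5, 7/144), radius 1/2520; t3: center (-11/36, 1/18), radius 1/45; t4: center (-1/5, 17/360), radius 1/2520; t5: center (1/4, -1/2), radius 1/12; t6: center (-1/4, -1/4), radius 1/12
Normal form of the second expression: t1: center (-1/14, -1/14), radius 1/56; t2: center (1/14, 1/14), radius 1/42; t3: center (-31/56, -1/112), radius 1/280; t4: center (0, 1/2), radius 1/6; t5: center (-1/2, 0), radius 1/64; t6: center (-4/7, 1/112), radius 1/336
The normal forms differ: not equal.


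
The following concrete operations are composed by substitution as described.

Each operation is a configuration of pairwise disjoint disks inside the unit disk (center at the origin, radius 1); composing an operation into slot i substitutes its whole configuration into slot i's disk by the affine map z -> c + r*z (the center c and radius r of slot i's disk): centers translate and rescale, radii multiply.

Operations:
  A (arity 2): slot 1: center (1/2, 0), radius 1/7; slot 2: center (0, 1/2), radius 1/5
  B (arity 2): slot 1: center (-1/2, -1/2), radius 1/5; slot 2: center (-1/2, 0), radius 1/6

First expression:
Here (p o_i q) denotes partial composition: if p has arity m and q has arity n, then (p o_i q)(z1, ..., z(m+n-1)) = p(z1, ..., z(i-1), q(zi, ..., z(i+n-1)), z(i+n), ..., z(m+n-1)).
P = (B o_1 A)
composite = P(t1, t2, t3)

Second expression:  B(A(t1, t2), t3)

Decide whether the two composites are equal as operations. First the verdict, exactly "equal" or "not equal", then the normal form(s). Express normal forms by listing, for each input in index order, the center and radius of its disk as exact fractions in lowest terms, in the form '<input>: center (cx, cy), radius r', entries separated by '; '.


equal; both compose to t1: center (-2/5, -1/2), radius 1/35; t2: center (-1/2, -2/5), radius 1/25; t3: center (-1/2, 0), radius 1/6


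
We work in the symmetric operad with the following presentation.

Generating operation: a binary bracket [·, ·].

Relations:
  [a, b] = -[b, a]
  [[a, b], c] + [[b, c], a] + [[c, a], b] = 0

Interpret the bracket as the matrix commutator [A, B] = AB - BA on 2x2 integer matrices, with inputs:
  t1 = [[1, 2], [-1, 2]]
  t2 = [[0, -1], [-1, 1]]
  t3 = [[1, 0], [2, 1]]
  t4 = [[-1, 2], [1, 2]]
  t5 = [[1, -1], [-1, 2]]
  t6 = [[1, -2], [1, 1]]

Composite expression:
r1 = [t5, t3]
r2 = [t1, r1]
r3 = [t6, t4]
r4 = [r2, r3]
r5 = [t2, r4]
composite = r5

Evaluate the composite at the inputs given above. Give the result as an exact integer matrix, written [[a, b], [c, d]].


[[40, 8], [-48, -40]]


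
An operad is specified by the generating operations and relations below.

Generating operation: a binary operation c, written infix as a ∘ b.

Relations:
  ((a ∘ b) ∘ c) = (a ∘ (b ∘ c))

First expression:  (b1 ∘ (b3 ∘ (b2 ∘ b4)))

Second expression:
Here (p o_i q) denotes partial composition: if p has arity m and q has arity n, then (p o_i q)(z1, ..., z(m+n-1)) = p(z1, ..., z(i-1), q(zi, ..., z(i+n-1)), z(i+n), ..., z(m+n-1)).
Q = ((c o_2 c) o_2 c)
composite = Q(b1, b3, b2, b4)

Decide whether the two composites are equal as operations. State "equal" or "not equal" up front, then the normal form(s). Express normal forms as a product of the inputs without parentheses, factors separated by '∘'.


equal; both compose to b1 ∘ b3 ∘ b2 ∘ b4


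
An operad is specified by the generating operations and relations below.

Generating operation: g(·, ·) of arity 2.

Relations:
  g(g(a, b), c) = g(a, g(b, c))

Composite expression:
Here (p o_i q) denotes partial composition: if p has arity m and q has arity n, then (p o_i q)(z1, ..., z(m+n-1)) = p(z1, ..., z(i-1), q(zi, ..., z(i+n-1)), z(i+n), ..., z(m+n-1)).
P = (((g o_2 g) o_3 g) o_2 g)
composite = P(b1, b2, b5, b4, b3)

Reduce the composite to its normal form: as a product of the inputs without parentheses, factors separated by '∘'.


Every regrouping of g is equal, so read the b-inputs in written order.
g(b2, b5) reduces to b2 ∘ b5
g(b4, b3) reduces to b4 ∘ b3
g(g(b2, b5), g(b4, b3)) reduces to b2 ∘ b5 ∘ b4 ∘ b3
g(b1, g(g(b2, b5), g(b4, b3))) reduces to b1 ∘ b2 ∘ b5 ∘ b4 ∘ b3

b1 ∘ b2 ∘ b5 ∘ b4 ∘ b3


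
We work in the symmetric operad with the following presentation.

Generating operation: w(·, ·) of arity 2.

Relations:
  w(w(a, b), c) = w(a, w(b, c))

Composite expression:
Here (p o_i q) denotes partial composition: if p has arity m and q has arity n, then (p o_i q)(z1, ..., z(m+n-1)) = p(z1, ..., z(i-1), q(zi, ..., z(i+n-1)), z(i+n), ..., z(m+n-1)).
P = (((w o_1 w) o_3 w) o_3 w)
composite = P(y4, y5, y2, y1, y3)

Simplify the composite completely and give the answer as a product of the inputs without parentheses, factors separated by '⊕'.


y4 ⊕ y5 ⊕ y2 ⊕ y1 ⊕ y3

The w-tree's shape is irrelevant; the y-reading-order decides.
w(y4, y5) linearizes to y4 ⊕ y5
w(y2, y1) linearizes to y2 ⊕ y1
w(w(y2, y1), y3) linearizes to y2 ⊕ y1 ⊕ y3
w(w(y4, y5), w(w(y2, y1), y3)) linearizes to y4 ⊕ y5 ⊕ y2 ⊕ y1 ⊕ y3


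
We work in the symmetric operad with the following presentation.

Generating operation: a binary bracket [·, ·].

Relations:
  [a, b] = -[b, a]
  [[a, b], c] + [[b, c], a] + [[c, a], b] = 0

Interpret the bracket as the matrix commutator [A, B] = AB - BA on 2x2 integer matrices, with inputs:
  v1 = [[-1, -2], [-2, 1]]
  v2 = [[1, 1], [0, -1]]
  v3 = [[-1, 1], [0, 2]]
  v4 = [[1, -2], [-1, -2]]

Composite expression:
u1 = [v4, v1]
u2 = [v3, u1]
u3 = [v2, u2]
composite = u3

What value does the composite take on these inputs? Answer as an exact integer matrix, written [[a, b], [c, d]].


[v4, v1] = [[2, -10], [8, -2]]
[v3, [v4, v1]] = [[8, 26], [24, -8]]
[v2, [v3, [v4, v1]]] = [[24, 36], [-48, -24]]

[[24, 36], [-48, -24]]


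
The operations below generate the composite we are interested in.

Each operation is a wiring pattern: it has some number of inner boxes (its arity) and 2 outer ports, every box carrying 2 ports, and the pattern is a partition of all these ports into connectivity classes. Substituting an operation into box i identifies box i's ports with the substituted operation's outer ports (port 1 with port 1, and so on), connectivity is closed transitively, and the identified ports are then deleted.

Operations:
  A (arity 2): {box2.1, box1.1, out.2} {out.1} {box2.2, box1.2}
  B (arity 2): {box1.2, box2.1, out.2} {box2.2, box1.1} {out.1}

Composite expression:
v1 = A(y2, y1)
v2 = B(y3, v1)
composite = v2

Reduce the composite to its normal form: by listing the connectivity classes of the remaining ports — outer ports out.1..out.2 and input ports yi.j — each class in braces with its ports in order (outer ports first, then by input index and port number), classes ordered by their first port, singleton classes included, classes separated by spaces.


{out.1} {out.2, y3.2} {y1.1, y2.1, y3.1} {y1.2, y2.2}


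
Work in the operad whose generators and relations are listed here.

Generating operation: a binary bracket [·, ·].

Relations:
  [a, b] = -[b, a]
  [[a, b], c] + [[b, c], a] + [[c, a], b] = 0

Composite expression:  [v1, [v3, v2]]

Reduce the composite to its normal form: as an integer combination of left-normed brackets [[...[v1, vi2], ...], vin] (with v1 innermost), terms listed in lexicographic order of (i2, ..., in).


-[[v1, v2], v3] + [[v1, v3], v2]

In the tensor algebra, words opening v1 carry the v1-anchored form.
Composite bracket: [v1, [v3, v2]]
Each bracket splits as ab - ba, giving 4 signed words (2^2 = 4).
Collect the words opening with v1:
  sign of v1v2v3 is -1, so it contributes -[[v1, v2], v3]
  sign of v1v3v2 is +1, so it contributes +[[v1, v3], v2]


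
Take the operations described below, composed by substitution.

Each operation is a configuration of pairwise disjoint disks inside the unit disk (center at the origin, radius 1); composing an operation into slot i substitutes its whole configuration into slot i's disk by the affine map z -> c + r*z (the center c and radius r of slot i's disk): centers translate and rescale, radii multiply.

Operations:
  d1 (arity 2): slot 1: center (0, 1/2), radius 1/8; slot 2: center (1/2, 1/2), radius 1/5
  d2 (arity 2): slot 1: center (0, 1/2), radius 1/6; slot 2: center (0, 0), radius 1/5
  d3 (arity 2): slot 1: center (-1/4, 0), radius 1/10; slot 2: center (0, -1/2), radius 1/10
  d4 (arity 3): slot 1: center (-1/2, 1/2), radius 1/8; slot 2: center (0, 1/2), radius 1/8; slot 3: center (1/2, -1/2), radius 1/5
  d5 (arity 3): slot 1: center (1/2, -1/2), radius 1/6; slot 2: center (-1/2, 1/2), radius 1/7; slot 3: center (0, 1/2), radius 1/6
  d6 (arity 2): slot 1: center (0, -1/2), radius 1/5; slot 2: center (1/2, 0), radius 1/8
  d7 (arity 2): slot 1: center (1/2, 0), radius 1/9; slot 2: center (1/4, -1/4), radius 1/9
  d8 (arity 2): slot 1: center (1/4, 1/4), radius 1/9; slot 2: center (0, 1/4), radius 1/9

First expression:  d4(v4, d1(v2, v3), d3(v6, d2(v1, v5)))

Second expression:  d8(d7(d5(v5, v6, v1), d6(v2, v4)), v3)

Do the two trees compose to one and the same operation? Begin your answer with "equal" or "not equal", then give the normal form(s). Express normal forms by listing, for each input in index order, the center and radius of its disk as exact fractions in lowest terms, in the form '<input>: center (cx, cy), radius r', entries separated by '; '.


The first expression, normalized: v1: center (1/2, -59/100), radius 1/300; v2: center (0, 9/16), radius 1/64; v3: center (1/16, 9/16), radius 1/40; v4: center (-1/2, 1/2), radius 1/8; v5: center (1/2, -3/5), radius 1/250; v6: center (9/20, -1/2), radius 1/50
The second expression, normalized: v1: center (11/36, 83/324), radius 1/486; v2: center (5/18, 35/162), radius 1/405; v3: center (0, 1/4), radius 1/9; v4: center (23/81, 2/9), radius 1/648; v5: center (101/324, 79/324), radius 1/486; v6: center (97/324, 83/324), radius 1/567
The normal forms differ: not equal.

not equal; first: v1: center (1/2, -59/100), radius 1/300; v2: center (0, 9/16), radius 1/64; v3: center (1/16, 9/16), radius 1/40; v4: center (-1/2, 1/2), radius 1/8; v5: center (1/2, -3/5), radius 1/250; v6: center (9/20, -1/2), radius 1/50; second: v1: center (11/36, 83/324), radius 1/486; v2: center (5/18, 35/162), radius 1/405; v3: center (0, 1/4), radius 1/9; v4: center (23/81, 2/9), radius 1/648; v5: center (101/324, 79/324), radius 1/486; v6: center (97/324, 83/324), radius 1/567


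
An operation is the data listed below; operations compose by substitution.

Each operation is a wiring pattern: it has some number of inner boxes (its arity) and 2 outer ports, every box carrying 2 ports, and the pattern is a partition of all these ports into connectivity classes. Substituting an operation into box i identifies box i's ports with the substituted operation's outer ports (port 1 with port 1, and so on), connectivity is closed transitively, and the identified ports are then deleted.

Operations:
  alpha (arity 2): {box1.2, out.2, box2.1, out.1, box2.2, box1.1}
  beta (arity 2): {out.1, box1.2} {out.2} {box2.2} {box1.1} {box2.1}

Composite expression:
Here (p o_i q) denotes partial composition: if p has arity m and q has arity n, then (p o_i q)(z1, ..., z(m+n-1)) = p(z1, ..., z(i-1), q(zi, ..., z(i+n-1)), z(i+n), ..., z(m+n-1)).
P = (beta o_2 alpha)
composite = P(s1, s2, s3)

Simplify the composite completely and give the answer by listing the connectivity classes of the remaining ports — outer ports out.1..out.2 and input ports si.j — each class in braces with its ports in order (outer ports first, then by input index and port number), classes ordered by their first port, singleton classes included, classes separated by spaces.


Two ports join when wires chain via beta-identified ports.
alpha over (s2, s3) gives {out.1, out.2, s2.1, s2.2, s3.1, s3.2}, out.j being that stage's outer ports
beta over (s1, s2, s3) gives {out.1, s1.2} {out.2} {s1.1} {s2.1, s2.2, s3.1, s3.2}, out.j being that stage's outer ports

{out.1, s1.2} {out.2} {s1.1} {s2.1, s2.2, s3.1, s3.2}


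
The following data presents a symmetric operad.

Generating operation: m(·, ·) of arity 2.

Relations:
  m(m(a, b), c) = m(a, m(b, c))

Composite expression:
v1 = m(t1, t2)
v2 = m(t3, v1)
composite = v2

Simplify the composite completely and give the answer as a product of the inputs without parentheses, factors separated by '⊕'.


t3 ⊕ t1 ⊕ t2


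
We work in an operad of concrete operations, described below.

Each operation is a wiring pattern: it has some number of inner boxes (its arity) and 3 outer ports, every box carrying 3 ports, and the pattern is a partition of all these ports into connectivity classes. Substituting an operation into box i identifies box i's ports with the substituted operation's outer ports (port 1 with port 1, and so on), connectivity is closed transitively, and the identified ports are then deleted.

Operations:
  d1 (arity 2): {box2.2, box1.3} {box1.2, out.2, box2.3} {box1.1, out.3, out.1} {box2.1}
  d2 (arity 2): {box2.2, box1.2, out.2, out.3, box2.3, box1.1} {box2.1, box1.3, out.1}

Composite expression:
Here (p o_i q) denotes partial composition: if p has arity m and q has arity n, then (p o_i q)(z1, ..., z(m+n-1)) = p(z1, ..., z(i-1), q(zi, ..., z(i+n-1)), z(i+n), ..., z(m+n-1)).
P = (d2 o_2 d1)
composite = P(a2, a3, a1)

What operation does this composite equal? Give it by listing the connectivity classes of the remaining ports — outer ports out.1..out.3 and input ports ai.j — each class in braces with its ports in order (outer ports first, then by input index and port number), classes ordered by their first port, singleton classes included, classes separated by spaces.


{out.1, out.2, out.3, a1.3, a2.1, a2.2, a2.3, a3.1, a3.2} {a1.1} {a1.2, a3.3}

Connectivity passes through glued d2-boundaries; trace each wire chain.
composing d1 on (a3, a1), with out.j its own outer ports: {out.1, out.3, a3.1} {out.2, a1.3, a3.2} {a1.1} {a1.2, a3.3}
composing d2 on (a2, a3, a1), with out.j its own outer ports: {out.1, out.2, out.3, a1.3, a2.1, a2.2, a2.3, a3.1, a3.2} {a1.1} {a1.2, a3.3}


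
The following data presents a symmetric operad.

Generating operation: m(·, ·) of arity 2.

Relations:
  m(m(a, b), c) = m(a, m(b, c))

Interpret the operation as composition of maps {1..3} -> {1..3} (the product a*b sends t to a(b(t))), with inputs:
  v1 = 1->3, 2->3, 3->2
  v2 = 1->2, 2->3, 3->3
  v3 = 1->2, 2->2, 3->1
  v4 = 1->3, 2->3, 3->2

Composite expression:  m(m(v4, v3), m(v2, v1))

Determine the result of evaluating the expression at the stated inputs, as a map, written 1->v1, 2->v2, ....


1->3, 2->3, 3->3

m(v4, v3) = 1->3, 2->3, 3->3
m(v2, v1) = 1->3, 2->3, 3->3
m(m(v4, v3), m(v2, v1)) = 1->3, 2->3, 3->3


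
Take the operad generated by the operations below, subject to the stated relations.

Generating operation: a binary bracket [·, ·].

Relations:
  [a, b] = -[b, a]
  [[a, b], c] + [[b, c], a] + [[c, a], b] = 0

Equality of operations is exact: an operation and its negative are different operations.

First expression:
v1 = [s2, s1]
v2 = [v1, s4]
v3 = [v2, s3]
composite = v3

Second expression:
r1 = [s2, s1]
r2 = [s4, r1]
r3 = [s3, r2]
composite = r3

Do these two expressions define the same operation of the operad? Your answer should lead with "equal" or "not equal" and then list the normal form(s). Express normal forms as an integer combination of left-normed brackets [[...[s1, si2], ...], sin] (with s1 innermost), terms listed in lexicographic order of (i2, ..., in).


equal; both compose to -[[[s1, s2], s4], s3]

Normal form of the first expression: -[[[s1, s2], s4], s3]
Normal form of the second expression: -[[[s1, s2], s4], s3]
The forms coincide; equal.


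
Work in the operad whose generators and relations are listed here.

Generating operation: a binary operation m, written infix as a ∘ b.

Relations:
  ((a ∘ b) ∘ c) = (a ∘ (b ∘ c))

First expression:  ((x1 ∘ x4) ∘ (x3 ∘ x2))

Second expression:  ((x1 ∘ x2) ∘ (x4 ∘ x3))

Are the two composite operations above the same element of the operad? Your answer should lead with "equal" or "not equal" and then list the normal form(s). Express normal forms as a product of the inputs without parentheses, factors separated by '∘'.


not equal; the first gives x1 ∘ x4 ∘ x3 ∘ x2 and the second x1 ∘ x2 ∘ x4 ∘ x3

The first composite normalizes to x1 ∘ x4 ∘ x3 ∘ x2
The second composite normalizes to x1 ∘ x2 ∘ x4 ∘ x3
Different reductions; not equal.


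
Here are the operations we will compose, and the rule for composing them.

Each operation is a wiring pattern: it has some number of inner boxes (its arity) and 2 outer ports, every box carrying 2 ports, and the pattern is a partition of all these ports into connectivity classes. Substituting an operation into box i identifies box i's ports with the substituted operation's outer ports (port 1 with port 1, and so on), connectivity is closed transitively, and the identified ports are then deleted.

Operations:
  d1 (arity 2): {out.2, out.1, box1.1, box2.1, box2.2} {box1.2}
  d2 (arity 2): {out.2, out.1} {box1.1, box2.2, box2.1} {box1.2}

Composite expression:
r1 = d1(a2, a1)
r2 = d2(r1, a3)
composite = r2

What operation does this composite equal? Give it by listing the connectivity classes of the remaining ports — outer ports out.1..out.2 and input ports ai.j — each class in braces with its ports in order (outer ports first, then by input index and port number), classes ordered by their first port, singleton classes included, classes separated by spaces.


{out.1, out.2} {a1.1, a1.2, a2.1, a3.1, a3.2} {a2.2}

Reachability decides: close wires over d2-identified ports.
d1 over (a2, a1) gives {out.1, out.2, a1.1, a1.2, a2.1} {a2.2}, out.j being that stage's outer ports
d2 over (a2, a1, a3) gives {out.1, out.2} {a1.1, a1.2, a2.1, a3.1, a3.2} {a2.2}, out.j being that stage's outer ports


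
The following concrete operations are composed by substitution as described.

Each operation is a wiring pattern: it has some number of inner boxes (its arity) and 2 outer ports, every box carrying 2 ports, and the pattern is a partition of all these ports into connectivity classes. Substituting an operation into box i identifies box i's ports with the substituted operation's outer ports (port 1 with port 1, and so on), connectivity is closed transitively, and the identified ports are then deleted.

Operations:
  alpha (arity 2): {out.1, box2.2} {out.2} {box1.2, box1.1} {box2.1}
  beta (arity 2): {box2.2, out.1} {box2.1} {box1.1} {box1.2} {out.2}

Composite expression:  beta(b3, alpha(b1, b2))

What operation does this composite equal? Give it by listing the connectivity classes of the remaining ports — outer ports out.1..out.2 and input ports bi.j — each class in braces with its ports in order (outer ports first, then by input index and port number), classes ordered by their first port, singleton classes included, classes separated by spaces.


{out.1} {out.2} {b1.1, b1.2} {b2.1} {b2.2} {b3.1} {b3.2}

Two ports join when wires chain via beta-identified ports.
the subtree at alpha composes to {out.1, b2.2} {out.2} {b1.1, b1.2} {b2.1} on (b1, b2); out.j = own outer ports
the subtree at beta composes to {out.1} {out.2} {b1.1, b1.2} {b2.1} {b2.2} {b3.1} {b3.2} on (b3, b1, b2); out.j = own outer ports
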